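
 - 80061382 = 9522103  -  89583485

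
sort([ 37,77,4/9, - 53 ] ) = [ - 53, 4/9,37,77 ]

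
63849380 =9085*7028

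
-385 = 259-644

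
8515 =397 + 8118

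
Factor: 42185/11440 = 2^( - 4 )* 59^1 = 59/16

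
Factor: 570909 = 3^1*47^1 * 4049^1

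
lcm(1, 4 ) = 4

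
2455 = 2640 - 185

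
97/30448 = 97/30448 = 0.00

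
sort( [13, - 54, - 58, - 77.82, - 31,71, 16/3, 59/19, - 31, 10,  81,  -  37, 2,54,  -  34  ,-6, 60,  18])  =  [-77.82 ,  -  58,  -  54, -37, - 34,- 31, - 31, - 6,2, 59/19, 16/3,10, 13, 18,54, 60, 71, 81] 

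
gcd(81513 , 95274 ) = 9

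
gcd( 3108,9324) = 3108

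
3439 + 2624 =6063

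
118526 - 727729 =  - 609203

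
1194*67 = 79998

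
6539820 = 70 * 93426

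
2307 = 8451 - 6144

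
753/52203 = 251/17401  =  0.01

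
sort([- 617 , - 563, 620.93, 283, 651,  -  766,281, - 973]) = [-973, - 766 , - 617, - 563,281, 283, 620.93, 651]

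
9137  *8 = 73096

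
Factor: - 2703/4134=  - 2^( - 1)*13^( - 1) *17^1 = -17/26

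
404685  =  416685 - 12000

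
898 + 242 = 1140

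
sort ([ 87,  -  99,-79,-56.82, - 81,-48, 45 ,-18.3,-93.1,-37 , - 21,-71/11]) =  [ - 99 ,-93.1,  -  81,-79,-56.82, - 48 , - 37, - 21, - 18.3, - 71/11,45,  87]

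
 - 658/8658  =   - 1 + 4000/4329 = - 0.08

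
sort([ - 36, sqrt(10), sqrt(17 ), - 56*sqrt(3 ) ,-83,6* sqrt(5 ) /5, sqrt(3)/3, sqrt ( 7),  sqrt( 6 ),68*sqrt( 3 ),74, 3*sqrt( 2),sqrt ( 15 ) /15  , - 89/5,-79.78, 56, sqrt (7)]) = [ - 56*sqrt(3),-83, - 79.78, - 36, - 89/5,sqrt(15)/15,sqrt( 3)/3 , sqrt(6),sqrt( 7), sqrt( 7),6*sqrt(5) /5, sqrt(10 ),  sqrt(17 ),3*sqrt(2 ), 56, 74 , 68*sqrt ( 3 )]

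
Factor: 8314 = 2^1*4157^1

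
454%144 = 22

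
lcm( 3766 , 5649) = 11298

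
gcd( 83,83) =83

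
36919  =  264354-227435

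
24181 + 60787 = 84968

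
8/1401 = 8/1401=0.01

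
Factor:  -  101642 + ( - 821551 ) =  - 3^2*67^1 * 1531^1 = -  923193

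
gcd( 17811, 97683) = 3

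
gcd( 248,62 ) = 62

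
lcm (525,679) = 50925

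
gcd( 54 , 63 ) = 9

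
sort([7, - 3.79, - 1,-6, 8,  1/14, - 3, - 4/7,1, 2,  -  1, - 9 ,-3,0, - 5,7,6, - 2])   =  [-9 , - 6, -5,-3.79, - 3, - 3, -2, - 1, - 1,  -  4/7,0,1/14,1, 2,6,7, 7,8 ] 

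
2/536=1/268= 0.00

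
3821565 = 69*55385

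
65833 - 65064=769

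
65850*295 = 19425750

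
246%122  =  2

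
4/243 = 4/243=0.02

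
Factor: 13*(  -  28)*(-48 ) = 17472 = 2^6*3^1*7^1* 13^1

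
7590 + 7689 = 15279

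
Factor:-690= -2^1 * 3^1 * 5^1*23^1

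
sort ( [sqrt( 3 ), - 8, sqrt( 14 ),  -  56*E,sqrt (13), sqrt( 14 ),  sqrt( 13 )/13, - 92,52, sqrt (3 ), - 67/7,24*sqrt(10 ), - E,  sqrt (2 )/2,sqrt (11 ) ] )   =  [ - 56*E,-92, - 67/7, - 8, - E,sqrt( 13 )/13,  sqrt( 2)/2, sqrt( 3),sqrt ( 3), sqrt(11),sqrt( 13 ), sqrt(14),  sqrt( 14 ), 52,  24*sqrt( 10 )]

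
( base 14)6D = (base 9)117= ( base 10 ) 97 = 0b1100001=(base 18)57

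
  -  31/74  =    -  1+ 43/74 = -0.42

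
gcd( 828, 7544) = 92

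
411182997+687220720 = 1098403717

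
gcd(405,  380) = 5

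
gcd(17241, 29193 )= 3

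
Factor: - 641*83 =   -  53203 = - 83^1*641^1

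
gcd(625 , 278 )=1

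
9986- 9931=55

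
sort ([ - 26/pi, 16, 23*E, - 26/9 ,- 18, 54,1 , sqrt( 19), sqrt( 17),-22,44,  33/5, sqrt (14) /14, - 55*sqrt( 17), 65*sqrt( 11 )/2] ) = [ - 55 * sqrt( 17), - 22, - 18, - 26/pi, - 26/9, sqrt( 14 )/14, 1, sqrt ( 17 ) , sqrt( 19 ),33/5, 16, 44, 54 , 23 * E,65* sqrt(11) /2]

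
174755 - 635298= - 460543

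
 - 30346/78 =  - 390 + 37/39 = -389.05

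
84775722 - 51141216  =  33634506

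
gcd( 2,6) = 2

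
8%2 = 0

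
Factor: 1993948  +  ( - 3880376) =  - 1886428 = -2^2*471607^1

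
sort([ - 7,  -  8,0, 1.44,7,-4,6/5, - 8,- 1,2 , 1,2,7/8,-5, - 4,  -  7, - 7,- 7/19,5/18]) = [  -  8 ,-8, - 7,-7, - 7,-5, - 4,-4, - 1, - 7/19,0,5/18,7/8, 1, 6/5, 1.44 , 2,  2, 7]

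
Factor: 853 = 853^1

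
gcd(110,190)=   10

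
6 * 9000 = 54000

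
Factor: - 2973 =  - 3^1*991^1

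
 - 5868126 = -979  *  5994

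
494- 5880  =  -5386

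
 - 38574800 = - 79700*484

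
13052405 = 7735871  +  5316534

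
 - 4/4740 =-1 + 1184/1185= -0.00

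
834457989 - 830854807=3603182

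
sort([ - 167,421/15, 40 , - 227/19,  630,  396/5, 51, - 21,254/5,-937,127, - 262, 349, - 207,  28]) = [ - 937, - 262, - 207, - 167, - 21, - 227/19,  28,421/15,  40, 254/5,51, 396/5 , 127 , 349, 630] 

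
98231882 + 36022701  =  134254583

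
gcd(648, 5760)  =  72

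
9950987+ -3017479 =6933508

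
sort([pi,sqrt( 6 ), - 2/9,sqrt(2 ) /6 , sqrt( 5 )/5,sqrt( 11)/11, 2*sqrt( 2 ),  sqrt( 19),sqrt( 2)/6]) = [ - 2/9,sqrt( 2 )/6, sqrt(2 )/6 , sqrt(11) /11,sqrt(5) /5,  sqrt(6),2*sqrt(2 ), pi, sqrt( 19) ]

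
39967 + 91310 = 131277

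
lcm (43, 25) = 1075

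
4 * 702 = 2808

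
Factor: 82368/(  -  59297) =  - 2^6*3^2*7^(-1)  *  11^1*13^1*43^( - 1 )*197^( - 1 ) 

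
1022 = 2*511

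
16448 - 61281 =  - 44833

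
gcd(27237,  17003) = 7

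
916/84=229/21 = 10.90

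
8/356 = 2/89 = 0.02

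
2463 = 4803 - 2340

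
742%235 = 37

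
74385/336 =24795/112 = 221.38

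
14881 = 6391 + 8490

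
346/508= 173/254 = 0.68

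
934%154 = 10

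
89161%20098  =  8769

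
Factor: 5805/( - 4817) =-3^3*5^1*43^1*4817^( - 1 ) 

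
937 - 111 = 826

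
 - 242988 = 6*( - 40498)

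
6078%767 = 709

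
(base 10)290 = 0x122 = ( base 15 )145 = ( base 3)101202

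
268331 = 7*38333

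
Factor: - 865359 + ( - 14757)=-2^2  *3^1*71^1*1033^1 = -880116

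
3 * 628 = 1884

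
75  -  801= - 726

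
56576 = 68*832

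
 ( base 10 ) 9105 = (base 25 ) EE5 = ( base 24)fj9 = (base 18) 1A1F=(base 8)21621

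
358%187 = 171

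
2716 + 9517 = 12233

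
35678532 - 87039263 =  - 51360731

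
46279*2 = 92558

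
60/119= 60/119=0.50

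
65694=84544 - 18850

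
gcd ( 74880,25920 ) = 2880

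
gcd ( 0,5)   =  5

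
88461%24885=13806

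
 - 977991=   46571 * ( -21)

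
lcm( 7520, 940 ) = 7520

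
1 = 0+1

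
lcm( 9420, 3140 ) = 9420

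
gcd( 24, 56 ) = 8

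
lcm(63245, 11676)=758940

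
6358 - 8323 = -1965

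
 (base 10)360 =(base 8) 550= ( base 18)120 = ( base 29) CC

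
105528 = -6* ( - 17588 ) 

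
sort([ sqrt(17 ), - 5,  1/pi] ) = [ - 5, 1/pi,  sqrt( 17 )] 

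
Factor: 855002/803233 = 2^1 * 17^ ( - 1) * 23^1 * 37^( - 1)*1277^( - 1)*18587^1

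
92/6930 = 46/3465  =  0.01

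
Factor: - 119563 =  - 119563^1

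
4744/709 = 6 + 490/709 = 6.69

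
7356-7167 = 189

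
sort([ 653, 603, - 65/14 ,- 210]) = [ - 210,-65/14, 603,653] 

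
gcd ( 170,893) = 1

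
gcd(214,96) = 2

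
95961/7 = 13708+5/7 = 13708.71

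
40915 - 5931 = 34984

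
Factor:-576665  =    -  5^1*29^1*41^1*97^1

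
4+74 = 78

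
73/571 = 73/571 = 0.13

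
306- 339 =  - 33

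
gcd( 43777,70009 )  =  1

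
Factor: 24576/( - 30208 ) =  - 48/59 = -  2^4*3^1 * 59^( - 1 ) 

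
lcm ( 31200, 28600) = 343200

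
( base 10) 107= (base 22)4J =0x6B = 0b1101011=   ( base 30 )3H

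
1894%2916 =1894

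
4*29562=118248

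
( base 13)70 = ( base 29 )34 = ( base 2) 1011011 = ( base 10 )91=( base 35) 2L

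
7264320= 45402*160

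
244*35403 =8638332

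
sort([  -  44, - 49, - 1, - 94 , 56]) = [-94,-49, - 44, -1 , 56]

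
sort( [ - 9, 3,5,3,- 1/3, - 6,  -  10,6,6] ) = [ - 10, - 9 , - 6, - 1/3,3, 3, 5, 6,6 ]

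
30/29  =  1 + 1/29=1.03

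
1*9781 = 9781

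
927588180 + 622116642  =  1549704822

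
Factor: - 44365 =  - 5^1 * 19^1 * 467^1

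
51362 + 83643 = 135005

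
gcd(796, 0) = 796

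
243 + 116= 359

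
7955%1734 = 1019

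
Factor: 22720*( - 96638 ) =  - 2195615360 = - 2^7 *5^1*71^1 * 211^1*229^1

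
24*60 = 1440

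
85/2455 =17/491 = 0.03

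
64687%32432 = 32255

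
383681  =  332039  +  51642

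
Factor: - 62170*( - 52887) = 3287984790 = 2^1*3^1*5^1*17^2*61^1*6217^1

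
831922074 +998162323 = 1830084397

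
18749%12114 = 6635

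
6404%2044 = 272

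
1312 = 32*41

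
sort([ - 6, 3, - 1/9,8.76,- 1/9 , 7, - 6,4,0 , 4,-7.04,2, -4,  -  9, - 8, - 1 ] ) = [ - 9, - 8, - 7.04,- 6,  -  6,-4,- 1, - 1/9, -1/9, 0, 2, 3, 4,4, 7,8.76 ] 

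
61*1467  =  89487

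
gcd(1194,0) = 1194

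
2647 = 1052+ 1595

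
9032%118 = 64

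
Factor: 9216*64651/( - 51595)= - 2^10*3^2*5^( - 1 )*607^(  -  1)*3803^1 = - 35048448/3035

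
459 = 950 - 491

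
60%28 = 4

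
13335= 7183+6152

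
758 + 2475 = 3233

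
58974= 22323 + 36651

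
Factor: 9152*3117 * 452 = 12894106368 = 2^8*3^1 * 11^1*13^1*113^1 * 1039^1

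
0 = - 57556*0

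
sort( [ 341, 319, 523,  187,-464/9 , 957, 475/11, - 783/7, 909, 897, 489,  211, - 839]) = [-839, - 783/7, - 464/9, 475/11,187,211, 319, 341, 489,523, 897,909, 957]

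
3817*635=2423795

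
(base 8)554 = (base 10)364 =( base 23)fj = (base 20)I4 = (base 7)1030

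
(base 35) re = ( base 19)2c9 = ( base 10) 959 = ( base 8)1677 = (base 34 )S7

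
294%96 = 6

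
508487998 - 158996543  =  349491455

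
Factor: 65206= 2^1*32603^1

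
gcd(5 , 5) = 5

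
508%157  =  37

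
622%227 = 168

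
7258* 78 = 566124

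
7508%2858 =1792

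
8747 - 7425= 1322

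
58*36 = 2088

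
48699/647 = 75 + 174/647  =  75.27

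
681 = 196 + 485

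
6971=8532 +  - 1561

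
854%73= 51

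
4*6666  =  26664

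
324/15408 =9/428 = 0.02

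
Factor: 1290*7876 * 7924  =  2^5*3^1*5^1* 7^1 *11^1*43^1*179^1*283^1  =  80508156960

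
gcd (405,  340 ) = 5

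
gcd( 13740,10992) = 2748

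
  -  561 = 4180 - 4741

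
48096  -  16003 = 32093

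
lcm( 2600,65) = 2600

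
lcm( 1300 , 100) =1300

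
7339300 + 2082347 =9421647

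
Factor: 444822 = 2^1*3^1 * 7^2*17^1*89^1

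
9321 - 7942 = 1379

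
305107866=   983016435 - 677908569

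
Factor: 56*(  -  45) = -2520= - 2^3* 3^2 * 5^1*7^1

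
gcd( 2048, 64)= 64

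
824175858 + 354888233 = 1179064091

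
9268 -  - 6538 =15806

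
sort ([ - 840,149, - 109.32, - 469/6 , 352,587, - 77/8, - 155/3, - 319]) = [ - 840, - 319, - 109.32 , - 469/6, - 155/3,-77/8, 149, 352,587]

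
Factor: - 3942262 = -2^1*59^1*33409^1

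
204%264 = 204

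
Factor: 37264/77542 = 2^3*17^1*283^( - 1) =136/283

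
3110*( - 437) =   -  1359070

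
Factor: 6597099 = 3^3*163^1 * 1499^1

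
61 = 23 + 38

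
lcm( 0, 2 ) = 0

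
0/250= 0 = 0.00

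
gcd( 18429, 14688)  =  3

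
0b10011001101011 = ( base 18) 1c67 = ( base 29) BK4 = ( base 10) 9835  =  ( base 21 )1167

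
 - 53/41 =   -  2 + 29/41 = -  1.29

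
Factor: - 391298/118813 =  - 2^1*17^( - 1 )*29^(-1)*97^1 * 241^ ( - 1)*2017^1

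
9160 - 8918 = 242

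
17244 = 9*1916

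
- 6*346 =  - 2076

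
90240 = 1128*80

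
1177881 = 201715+976166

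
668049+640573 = 1308622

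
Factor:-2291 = -29^1*79^1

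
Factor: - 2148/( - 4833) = 2^2*3^(-2) = 4/9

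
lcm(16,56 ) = 112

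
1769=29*61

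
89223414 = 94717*942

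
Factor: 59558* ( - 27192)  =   - 2^4 * 3^1 * 11^1*97^1 * 103^1*307^1=-1619501136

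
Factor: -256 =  - 2^8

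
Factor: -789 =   -  3^1*263^1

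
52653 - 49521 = 3132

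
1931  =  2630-699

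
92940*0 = 0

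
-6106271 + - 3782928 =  - 9889199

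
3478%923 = 709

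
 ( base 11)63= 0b1000101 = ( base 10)69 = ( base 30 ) 29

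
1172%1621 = 1172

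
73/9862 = 73/9862 = 0.01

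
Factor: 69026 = 2^1*34513^1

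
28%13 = 2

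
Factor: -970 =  - 2^1 * 5^1*97^1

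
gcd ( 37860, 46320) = 60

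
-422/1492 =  - 211/746 = - 0.28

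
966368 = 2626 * 368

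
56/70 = 4/5 = 0.80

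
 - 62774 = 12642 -75416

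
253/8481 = 23/771 = 0.03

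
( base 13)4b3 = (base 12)586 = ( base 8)1466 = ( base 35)nh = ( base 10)822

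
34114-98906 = - 64792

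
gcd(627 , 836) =209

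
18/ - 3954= - 3/659 = - 0.00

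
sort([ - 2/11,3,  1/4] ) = [ - 2/11,1/4  ,  3 ]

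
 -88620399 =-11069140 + -77551259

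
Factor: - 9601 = - 9601^1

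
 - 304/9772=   -  76/2443 = - 0.03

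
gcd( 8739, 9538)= 1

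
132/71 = 1 + 61/71  =  1.86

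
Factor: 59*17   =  17^1*59^1 = 1003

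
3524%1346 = 832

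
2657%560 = 417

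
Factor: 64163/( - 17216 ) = -2^( - 6)*11^1*19^1*269^(-1 ) * 307^1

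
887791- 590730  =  297061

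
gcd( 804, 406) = 2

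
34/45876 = 17/22938 = 0.00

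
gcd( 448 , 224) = 224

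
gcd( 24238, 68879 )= 1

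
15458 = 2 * 7729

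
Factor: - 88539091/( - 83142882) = 2^( - 1)*3^( - 3 )*503^( - 1)*2777^1*3061^( - 1)*31883^1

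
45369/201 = 225+48/67= 225.72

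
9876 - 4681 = 5195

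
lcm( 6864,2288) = 6864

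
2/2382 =1/1191 = 0.00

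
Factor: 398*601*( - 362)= - 86589676 = - 2^2*181^1*199^1*601^1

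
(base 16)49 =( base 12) 61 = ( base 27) 2J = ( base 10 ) 73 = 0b1001001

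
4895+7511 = 12406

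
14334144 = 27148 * 528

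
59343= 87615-28272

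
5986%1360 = 546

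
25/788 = 25/788 = 0.03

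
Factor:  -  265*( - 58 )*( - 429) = -2^1*3^1*5^1 * 11^1*13^1*29^1*53^1 =- 6593730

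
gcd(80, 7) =1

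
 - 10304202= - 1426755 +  - 8877447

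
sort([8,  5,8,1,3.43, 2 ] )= [ 1, 2, 3.43,5, 8,8]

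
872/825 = 872/825 = 1.06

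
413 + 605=1018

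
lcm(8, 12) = 24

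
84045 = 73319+10726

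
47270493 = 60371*783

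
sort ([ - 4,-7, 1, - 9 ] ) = [-9, - 7,-4,1 ]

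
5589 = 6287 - 698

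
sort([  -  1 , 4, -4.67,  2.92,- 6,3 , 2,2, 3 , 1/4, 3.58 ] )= [-6, - 4.67, - 1,1/4, 2, 2,2.92,3 , 3, 3.58,4]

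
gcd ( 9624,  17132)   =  4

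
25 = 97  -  72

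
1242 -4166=-2924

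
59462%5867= 792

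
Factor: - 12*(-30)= 360  =  2^3*3^2*5^1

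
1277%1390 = 1277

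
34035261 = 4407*7723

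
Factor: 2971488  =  2^5*3^1*13^1*2381^1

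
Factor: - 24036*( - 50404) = 1211510544 = 2^4*3^1*2003^1*12601^1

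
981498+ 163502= 1145000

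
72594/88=824+ 41/44 = 824.93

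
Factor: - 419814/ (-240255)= 2^1*5^ ( - 1)*19^(-1)*83^1 = 166/95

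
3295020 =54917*60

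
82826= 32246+50580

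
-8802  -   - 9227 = 425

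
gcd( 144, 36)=36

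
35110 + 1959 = 37069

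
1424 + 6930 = 8354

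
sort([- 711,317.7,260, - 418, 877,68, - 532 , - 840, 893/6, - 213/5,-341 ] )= [ -840,-711, - 532,  -  418, - 341, - 213/5,68,  893/6, 260,317.7, 877 ]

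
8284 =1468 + 6816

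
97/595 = 97/595 = 0.16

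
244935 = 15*16329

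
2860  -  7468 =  - 4608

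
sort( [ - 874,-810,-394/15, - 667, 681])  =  [-874 , - 810, - 667 , - 394/15,681 ]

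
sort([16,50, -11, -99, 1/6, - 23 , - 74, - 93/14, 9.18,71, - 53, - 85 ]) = [-99,-85,-74, - 53,- 23, - 11,-93/14, 1/6 , 9.18, 16,50,  71 ] 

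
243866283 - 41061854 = 202804429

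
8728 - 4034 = 4694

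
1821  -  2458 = -637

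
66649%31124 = 4401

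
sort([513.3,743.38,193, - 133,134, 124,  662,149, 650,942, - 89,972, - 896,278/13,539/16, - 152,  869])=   [ - 896, - 152  , - 133, - 89,278/13,539/16,124, 134,149,  193,513.3, 650,662, 743.38,869,942,972] 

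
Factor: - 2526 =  -2^1*3^1*421^1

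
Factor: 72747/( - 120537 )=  - 137/227 = - 137^1*227^( - 1) 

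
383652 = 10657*36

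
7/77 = 1/11 =0.09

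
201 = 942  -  741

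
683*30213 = 20635479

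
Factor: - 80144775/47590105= - 3^3*5^1*23^( - 1) *37^1*3209^1*413827^( - 1 )  =  -16028955/9518021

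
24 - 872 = -848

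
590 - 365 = 225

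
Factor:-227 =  - 227^1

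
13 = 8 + 5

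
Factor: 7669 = 7669^1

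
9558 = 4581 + 4977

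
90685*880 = 79802800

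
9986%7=4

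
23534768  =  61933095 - 38398327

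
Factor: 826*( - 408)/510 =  - 3304/5 = - 2^3*5^(-1)*7^1*59^1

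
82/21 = 3 + 19/21 = 3.90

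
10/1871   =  10/1871= 0.01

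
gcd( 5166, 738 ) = 738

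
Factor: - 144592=-2^4*7^1  *1291^1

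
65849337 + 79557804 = 145407141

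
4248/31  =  137+1/31 = 137.03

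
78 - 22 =56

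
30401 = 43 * 707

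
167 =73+94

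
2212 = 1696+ 516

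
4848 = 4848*1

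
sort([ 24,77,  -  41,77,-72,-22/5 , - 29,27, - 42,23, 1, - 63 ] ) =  [  -  72, - 63, - 42,-41, - 29, - 22/5, 1,23,24, 27,77 , 77]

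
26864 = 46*584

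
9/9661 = 9/9661=0.00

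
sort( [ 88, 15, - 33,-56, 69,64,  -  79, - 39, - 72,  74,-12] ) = [ - 79, - 72, - 56 ,  -  39, - 33, -12, 15,64, 69, 74, 88 ] 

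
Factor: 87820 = 2^2*5^1*4391^1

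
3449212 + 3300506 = 6749718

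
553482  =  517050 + 36432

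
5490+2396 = 7886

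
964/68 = 14 + 3/17 = 14.18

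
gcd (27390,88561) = 913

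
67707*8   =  541656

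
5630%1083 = 215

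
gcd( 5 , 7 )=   1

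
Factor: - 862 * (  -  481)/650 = 15947/25 =5^( - 2 )*37^1*431^1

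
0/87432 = 0 = 0.00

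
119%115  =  4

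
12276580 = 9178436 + 3098144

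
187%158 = 29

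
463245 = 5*92649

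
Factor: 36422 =2^1*18211^1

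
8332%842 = 754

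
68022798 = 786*86543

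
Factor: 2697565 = 5^1 * 13^1*47^1*883^1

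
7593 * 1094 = 8306742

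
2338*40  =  93520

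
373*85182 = 31772886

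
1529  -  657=872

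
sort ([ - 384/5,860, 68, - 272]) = [  -  272, - 384/5 , 68,860]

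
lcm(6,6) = 6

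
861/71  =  12 + 9/71 = 12.13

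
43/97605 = 43/97605 = 0.00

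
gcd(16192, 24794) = 506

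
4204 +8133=12337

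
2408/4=602 = 602.00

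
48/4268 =12/1067 = 0.01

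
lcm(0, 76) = 0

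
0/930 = 0 = 0.00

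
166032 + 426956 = 592988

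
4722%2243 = 236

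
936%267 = 135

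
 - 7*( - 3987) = 27909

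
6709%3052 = 605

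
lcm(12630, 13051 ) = 391530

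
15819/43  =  367 + 38/43 = 367.88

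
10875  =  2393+8482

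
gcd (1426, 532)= 2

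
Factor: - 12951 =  - 3^2 * 1439^1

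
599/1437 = 599/1437=0.42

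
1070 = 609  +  461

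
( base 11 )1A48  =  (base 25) 43i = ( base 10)2593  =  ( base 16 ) a21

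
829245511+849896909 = 1679142420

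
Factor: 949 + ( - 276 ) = 673= 673^1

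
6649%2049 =502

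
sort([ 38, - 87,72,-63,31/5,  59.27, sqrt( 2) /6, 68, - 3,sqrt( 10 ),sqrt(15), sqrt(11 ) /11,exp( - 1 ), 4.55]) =[ - 87, - 63 , - 3, sqrt( 2 ) /6,sqrt(11 ) /11, exp(-1 ), sqrt (10 ) , sqrt(15 ),  4.55, 31/5, 38,59.27,68,72]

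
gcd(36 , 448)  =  4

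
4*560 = 2240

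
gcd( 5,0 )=5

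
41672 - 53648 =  - 11976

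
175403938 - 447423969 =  - 272020031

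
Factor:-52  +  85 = 33= 3^1*11^1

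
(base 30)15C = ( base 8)2046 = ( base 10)1062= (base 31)138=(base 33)W6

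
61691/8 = 7711 + 3/8 = 7711.38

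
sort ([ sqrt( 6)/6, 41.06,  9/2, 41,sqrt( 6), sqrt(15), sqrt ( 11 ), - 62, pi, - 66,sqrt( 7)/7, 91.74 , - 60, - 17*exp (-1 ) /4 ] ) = [ - 66,-62,-60, - 17*exp(-1 )/4,sqrt(7 )/7, sqrt(6)/6, sqrt(6 ), pi,sqrt( 11 ), sqrt(15 ),  9/2, 41,41.06, 91.74]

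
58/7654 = 29/3827 = 0.01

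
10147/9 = 1127  +  4/9 = 1127.44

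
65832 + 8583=74415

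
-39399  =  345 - 39744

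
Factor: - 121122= -2^1*3^3 * 2243^1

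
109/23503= 109/23503 = 0.00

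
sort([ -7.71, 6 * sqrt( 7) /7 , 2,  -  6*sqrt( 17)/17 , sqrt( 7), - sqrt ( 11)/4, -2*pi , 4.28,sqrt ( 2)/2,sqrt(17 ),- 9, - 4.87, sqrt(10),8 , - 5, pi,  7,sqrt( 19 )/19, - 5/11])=[ - 9, - 7.71  ,  -  2*pi, - 5, - 4.87, - 6*sqrt(17 )/17, - sqrt(  11)/4 ,  -  5/11,sqrt (19) /19, sqrt(2) /2,2, 6*sqrt( 7) /7,sqrt (7 ), pi,sqrt(10 ),  sqrt( 17 ), 4.28, 7,8]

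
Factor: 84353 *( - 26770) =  - 2258129810 =- 2^1*5^1*67^1*1259^1 * 2677^1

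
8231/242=8231/242 =34.01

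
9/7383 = 3/2461 = 0.00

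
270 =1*270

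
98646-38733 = 59913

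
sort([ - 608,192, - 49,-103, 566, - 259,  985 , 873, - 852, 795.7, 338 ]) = [ - 852, - 608, - 259, - 103 ,-49, 192, 338,566,795.7, 873,985]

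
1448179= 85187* 17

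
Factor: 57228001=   17^1*1051^1*3203^1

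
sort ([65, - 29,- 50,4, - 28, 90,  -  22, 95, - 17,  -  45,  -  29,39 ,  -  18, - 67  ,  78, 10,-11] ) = [ - 67, - 50, - 45,-29, -29, - 28, - 22, - 18,  -  17,  -  11,4,  10,  39, 65  ,  78  ,  90,95] 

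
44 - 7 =37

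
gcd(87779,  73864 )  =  1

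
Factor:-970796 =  - 2^2 *31^1*7829^1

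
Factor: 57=3^1*19^1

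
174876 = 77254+97622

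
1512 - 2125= -613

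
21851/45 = 21851/45 = 485.58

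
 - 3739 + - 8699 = - 12438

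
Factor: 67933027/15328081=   43^( - 1)*4591^1*14797^1*356467^(  -  1)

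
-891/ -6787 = 81/617 = 0.13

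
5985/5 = 1197 = 1197.00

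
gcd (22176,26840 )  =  88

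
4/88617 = 4/88617= 0.00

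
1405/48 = 1405/48 = 29.27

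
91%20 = 11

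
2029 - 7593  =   -5564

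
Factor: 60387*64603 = 3901181361  =  3^1 * 7^1 * 11^1*839^1*20129^1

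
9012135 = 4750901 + 4261234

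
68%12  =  8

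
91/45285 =91/45285=0.00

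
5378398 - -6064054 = 11442452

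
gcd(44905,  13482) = 7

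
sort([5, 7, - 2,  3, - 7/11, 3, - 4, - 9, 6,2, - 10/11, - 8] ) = [-9, -8,-4, - 2,-10/11 , - 7/11,2,3,3 , 5,6, 7]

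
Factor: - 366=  - 2^1*3^1 * 61^1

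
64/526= 32/263 =0.12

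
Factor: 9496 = 2^3 *1187^1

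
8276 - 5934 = 2342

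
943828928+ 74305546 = 1018134474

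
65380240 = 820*79732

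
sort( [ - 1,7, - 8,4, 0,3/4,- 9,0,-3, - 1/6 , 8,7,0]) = [-9, - 8, - 3,-1,-1/6,0,0,0,3/4, 4,7,7,8]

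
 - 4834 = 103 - 4937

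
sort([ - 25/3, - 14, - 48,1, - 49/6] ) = [ - 48, - 14, - 25/3, - 49/6,1] 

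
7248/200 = 906/25 = 36.24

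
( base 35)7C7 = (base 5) 242002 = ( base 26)d86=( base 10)9002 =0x232a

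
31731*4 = 126924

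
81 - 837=  -  756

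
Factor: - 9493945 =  - 5^1 *211^1*8999^1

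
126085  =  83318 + 42767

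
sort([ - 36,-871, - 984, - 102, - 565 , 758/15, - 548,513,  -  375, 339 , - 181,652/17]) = [-984,-871, - 565, - 548,-375, - 181,- 102, - 36,652/17,758/15, 339 , 513]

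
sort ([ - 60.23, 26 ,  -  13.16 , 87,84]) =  [-60.23,-13.16,26,  84,87 ]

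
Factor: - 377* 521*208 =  -40854736 = - 2^4 * 13^2*29^1 * 521^1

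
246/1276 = 123/638 = 0.19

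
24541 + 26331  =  50872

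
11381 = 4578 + 6803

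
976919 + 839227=1816146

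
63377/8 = 63377/8 = 7922.12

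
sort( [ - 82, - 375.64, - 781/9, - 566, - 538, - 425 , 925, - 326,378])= [  -  566,-538,-425, - 375.64, - 326, - 781/9, - 82,378, 925 ]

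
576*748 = 430848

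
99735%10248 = 7503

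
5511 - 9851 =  - 4340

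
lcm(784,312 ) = 30576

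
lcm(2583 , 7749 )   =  7749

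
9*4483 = 40347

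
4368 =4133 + 235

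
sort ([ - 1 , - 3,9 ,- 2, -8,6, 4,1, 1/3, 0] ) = [ - 8,-3,-2,-1, 0, 1/3,1,4, 6, 9 ] 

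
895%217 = 27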